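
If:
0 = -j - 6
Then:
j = -6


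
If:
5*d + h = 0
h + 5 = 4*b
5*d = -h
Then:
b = h/4 + 5/4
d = -h/5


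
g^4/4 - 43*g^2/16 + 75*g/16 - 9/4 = (g/4 + 1)*(g - 3/2)^2*(g - 1)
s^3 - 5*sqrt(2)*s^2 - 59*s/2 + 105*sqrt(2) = (s - 6*sqrt(2))*(s - 5*sqrt(2)/2)*(s + 7*sqrt(2)/2)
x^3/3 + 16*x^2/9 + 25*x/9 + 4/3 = (x/3 + 1/3)*(x + 4/3)*(x + 3)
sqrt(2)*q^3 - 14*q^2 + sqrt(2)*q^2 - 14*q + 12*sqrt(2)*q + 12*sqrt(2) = (q - 6*sqrt(2))*(q - sqrt(2))*(sqrt(2)*q + sqrt(2))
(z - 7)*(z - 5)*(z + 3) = z^3 - 9*z^2 - z + 105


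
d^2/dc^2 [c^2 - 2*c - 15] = 2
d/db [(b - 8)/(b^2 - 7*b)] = (-b^2 + 16*b - 56)/(b^2*(b^2 - 14*b + 49))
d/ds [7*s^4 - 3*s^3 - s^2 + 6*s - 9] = 28*s^3 - 9*s^2 - 2*s + 6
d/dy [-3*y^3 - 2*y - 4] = -9*y^2 - 2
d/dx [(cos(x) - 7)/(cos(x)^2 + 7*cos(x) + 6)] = (cos(x)^2 - 14*cos(x) - 55)*sin(x)/(cos(x)^2 + 7*cos(x) + 6)^2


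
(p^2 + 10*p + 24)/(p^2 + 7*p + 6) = (p + 4)/(p + 1)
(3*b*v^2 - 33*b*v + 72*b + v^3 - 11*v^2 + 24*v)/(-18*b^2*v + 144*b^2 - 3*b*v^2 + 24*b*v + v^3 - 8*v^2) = (v - 3)/(-6*b + v)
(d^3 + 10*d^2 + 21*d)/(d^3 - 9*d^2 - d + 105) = d*(d + 7)/(d^2 - 12*d + 35)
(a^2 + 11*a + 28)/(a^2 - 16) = (a + 7)/(a - 4)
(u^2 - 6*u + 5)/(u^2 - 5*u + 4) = (u - 5)/(u - 4)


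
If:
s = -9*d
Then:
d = -s/9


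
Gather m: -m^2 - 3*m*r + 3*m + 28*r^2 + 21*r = -m^2 + m*(3 - 3*r) + 28*r^2 + 21*r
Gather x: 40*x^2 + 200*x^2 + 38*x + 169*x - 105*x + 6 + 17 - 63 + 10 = 240*x^2 + 102*x - 30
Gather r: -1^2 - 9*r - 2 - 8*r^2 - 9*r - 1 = -8*r^2 - 18*r - 4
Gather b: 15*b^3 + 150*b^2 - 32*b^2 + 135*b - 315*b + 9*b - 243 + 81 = 15*b^3 + 118*b^2 - 171*b - 162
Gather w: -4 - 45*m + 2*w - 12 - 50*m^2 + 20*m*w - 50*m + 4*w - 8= -50*m^2 - 95*m + w*(20*m + 6) - 24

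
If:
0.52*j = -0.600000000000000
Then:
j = -1.15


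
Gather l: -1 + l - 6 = l - 7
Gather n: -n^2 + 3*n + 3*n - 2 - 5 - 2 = -n^2 + 6*n - 9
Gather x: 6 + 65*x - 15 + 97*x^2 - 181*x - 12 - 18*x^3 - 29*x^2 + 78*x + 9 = -18*x^3 + 68*x^2 - 38*x - 12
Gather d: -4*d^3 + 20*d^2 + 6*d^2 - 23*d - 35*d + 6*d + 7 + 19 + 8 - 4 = -4*d^3 + 26*d^2 - 52*d + 30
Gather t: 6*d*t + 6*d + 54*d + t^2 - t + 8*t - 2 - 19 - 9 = 60*d + t^2 + t*(6*d + 7) - 30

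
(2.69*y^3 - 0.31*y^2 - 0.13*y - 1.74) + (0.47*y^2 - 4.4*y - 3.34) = 2.69*y^3 + 0.16*y^2 - 4.53*y - 5.08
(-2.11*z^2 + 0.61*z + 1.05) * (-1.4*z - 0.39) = 2.954*z^3 - 0.0311*z^2 - 1.7079*z - 0.4095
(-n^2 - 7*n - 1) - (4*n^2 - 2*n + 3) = -5*n^2 - 5*n - 4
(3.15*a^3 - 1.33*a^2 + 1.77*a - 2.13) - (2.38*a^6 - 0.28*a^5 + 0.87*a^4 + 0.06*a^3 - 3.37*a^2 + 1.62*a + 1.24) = -2.38*a^6 + 0.28*a^5 - 0.87*a^4 + 3.09*a^3 + 2.04*a^2 + 0.15*a - 3.37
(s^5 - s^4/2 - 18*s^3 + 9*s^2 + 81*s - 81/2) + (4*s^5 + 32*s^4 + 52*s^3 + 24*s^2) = 5*s^5 + 63*s^4/2 + 34*s^3 + 33*s^2 + 81*s - 81/2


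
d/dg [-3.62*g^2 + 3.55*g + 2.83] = 3.55 - 7.24*g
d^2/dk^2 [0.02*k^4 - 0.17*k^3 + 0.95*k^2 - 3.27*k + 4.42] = 0.24*k^2 - 1.02*k + 1.9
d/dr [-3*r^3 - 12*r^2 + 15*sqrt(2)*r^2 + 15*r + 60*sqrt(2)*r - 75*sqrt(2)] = -9*r^2 - 24*r + 30*sqrt(2)*r + 15 + 60*sqrt(2)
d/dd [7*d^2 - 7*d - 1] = 14*d - 7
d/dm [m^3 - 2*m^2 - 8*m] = 3*m^2 - 4*m - 8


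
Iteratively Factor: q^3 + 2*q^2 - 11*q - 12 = (q + 4)*(q^2 - 2*q - 3) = (q + 1)*(q + 4)*(q - 3)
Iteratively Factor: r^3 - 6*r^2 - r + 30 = (r - 5)*(r^2 - r - 6) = (r - 5)*(r + 2)*(r - 3)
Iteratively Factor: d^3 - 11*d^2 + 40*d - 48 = (d - 3)*(d^2 - 8*d + 16) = (d - 4)*(d - 3)*(d - 4)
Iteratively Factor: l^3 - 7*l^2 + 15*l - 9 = (l - 1)*(l^2 - 6*l + 9) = (l - 3)*(l - 1)*(l - 3)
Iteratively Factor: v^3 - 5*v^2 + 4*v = (v - 1)*(v^2 - 4*v) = (v - 4)*(v - 1)*(v)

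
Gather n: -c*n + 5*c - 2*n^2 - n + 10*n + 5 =5*c - 2*n^2 + n*(9 - c) + 5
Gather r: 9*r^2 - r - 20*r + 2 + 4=9*r^2 - 21*r + 6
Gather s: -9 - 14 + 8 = -15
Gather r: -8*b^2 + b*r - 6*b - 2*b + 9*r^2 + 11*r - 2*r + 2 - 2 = -8*b^2 - 8*b + 9*r^2 + r*(b + 9)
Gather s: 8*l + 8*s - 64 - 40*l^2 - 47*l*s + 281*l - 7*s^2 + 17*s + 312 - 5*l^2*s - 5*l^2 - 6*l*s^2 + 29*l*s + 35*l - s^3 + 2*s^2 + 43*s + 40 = -45*l^2 + 324*l - s^3 + s^2*(-6*l - 5) + s*(-5*l^2 - 18*l + 68) + 288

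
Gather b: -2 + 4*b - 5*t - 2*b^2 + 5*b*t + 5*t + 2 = -2*b^2 + b*(5*t + 4)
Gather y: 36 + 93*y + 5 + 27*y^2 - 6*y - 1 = 27*y^2 + 87*y + 40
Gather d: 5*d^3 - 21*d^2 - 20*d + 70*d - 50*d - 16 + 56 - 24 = 5*d^3 - 21*d^2 + 16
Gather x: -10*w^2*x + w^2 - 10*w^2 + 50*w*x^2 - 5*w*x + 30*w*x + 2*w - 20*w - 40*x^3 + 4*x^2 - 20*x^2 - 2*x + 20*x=-9*w^2 - 18*w - 40*x^3 + x^2*(50*w - 16) + x*(-10*w^2 + 25*w + 18)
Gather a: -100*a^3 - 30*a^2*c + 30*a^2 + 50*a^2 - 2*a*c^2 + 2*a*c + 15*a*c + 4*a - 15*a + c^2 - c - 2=-100*a^3 + a^2*(80 - 30*c) + a*(-2*c^2 + 17*c - 11) + c^2 - c - 2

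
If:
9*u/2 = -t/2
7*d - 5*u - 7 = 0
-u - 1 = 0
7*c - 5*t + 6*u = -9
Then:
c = 6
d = 2/7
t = 9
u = -1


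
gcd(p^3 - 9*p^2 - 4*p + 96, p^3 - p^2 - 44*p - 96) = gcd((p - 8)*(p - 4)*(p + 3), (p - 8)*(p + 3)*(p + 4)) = p^2 - 5*p - 24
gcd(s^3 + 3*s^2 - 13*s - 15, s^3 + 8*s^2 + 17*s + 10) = s^2 + 6*s + 5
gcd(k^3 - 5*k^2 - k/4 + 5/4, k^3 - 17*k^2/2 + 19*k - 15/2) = k^2 - 11*k/2 + 5/2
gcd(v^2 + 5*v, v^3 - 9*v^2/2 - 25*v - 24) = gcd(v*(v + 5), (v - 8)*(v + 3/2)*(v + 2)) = 1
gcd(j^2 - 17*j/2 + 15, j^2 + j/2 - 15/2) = j - 5/2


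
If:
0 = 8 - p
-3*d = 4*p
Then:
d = -32/3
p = 8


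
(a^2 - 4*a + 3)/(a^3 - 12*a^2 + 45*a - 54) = (a - 1)/(a^2 - 9*a + 18)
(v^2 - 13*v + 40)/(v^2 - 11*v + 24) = (v - 5)/(v - 3)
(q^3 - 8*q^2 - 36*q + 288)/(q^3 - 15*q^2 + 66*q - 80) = (q^2 - 36)/(q^2 - 7*q + 10)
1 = 1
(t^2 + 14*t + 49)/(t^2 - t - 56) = (t + 7)/(t - 8)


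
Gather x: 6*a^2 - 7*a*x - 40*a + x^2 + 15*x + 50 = 6*a^2 - 40*a + x^2 + x*(15 - 7*a) + 50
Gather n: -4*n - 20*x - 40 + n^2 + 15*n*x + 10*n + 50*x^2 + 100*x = n^2 + n*(15*x + 6) + 50*x^2 + 80*x - 40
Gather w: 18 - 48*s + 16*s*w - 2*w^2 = 16*s*w - 48*s - 2*w^2 + 18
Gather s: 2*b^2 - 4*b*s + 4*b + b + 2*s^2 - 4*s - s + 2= 2*b^2 + 5*b + 2*s^2 + s*(-4*b - 5) + 2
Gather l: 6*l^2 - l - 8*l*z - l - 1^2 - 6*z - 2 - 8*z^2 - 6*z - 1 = 6*l^2 + l*(-8*z - 2) - 8*z^2 - 12*z - 4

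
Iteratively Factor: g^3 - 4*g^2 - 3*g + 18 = (g + 2)*(g^2 - 6*g + 9) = (g - 3)*(g + 2)*(g - 3)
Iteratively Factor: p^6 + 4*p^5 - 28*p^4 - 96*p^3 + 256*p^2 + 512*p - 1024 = (p - 2)*(p^5 + 6*p^4 - 16*p^3 - 128*p^2 + 512) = (p - 2)^2*(p^4 + 8*p^3 - 128*p - 256) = (p - 2)^2*(p + 4)*(p^3 + 4*p^2 - 16*p - 64) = (p - 2)^2*(p + 4)^2*(p^2 - 16) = (p - 4)*(p - 2)^2*(p + 4)^2*(p + 4)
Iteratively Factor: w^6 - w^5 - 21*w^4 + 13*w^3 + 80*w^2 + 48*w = (w - 4)*(w^5 + 3*w^4 - 9*w^3 - 23*w^2 - 12*w) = (w - 4)*(w + 1)*(w^4 + 2*w^3 - 11*w^2 - 12*w) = (w - 4)*(w - 3)*(w + 1)*(w^3 + 5*w^2 + 4*w) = w*(w - 4)*(w - 3)*(w + 1)*(w^2 + 5*w + 4) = w*(w - 4)*(w - 3)*(w + 1)*(w + 4)*(w + 1)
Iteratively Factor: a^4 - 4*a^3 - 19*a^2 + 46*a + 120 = (a + 3)*(a^3 - 7*a^2 + 2*a + 40) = (a + 2)*(a + 3)*(a^2 - 9*a + 20) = (a - 4)*(a + 2)*(a + 3)*(a - 5)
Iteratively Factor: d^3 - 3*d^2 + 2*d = (d - 1)*(d^2 - 2*d) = d*(d - 1)*(d - 2)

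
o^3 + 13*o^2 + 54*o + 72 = (o + 3)*(o + 4)*(o + 6)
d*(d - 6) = d^2 - 6*d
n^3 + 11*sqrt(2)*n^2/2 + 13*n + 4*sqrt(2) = (n + sqrt(2)/2)*(n + sqrt(2))*(n + 4*sqrt(2))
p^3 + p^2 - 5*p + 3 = (p - 1)^2*(p + 3)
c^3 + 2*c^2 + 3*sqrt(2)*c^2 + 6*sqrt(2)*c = c*(c + 2)*(c + 3*sqrt(2))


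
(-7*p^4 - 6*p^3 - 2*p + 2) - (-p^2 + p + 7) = -7*p^4 - 6*p^3 + p^2 - 3*p - 5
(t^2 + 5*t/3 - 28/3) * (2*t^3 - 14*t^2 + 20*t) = 2*t^5 - 32*t^4/3 - 22*t^3 + 164*t^2 - 560*t/3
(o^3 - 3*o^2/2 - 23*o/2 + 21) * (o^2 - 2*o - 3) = o^5 - 7*o^4/2 - 23*o^3/2 + 97*o^2/2 - 15*o/2 - 63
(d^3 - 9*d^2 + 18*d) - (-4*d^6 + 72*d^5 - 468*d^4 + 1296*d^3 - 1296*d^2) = 4*d^6 - 72*d^5 + 468*d^4 - 1295*d^3 + 1287*d^2 + 18*d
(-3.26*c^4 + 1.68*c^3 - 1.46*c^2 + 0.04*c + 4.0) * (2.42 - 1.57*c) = 5.1182*c^5 - 10.5268*c^4 + 6.3578*c^3 - 3.596*c^2 - 6.1832*c + 9.68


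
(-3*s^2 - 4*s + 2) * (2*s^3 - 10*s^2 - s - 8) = -6*s^5 + 22*s^4 + 47*s^3 + 8*s^2 + 30*s - 16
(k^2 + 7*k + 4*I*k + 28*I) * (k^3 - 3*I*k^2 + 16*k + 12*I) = k^5 + 7*k^4 + I*k^4 + 28*k^3 + 7*I*k^3 + 196*k^2 + 76*I*k^2 - 48*k + 532*I*k - 336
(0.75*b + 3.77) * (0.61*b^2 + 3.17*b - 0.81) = 0.4575*b^3 + 4.6772*b^2 + 11.3434*b - 3.0537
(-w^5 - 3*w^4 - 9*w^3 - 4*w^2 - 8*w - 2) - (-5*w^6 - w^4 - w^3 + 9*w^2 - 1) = 5*w^6 - w^5 - 2*w^4 - 8*w^3 - 13*w^2 - 8*w - 1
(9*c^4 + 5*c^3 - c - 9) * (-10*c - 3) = -90*c^5 - 77*c^4 - 15*c^3 + 10*c^2 + 93*c + 27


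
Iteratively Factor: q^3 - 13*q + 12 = (q - 3)*(q^2 + 3*q - 4) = (q - 3)*(q + 4)*(q - 1)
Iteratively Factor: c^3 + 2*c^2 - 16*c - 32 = (c - 4)*(c^2 + 6*c + 8) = (c - 4)*(c + 4)*(c + 2)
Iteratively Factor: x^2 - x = (x)*(x - 1)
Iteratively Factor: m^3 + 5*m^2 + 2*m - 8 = (m + 2)*(m^2 + 3*m - 4) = (m + 2)*(m + 4)*(m - 1)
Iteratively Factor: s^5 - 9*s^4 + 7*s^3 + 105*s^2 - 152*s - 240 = (s - 5)*(s^4 - 4*s^3 - 13*s^2 + 40*s + 48) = (s - 5)*(s - 4)*(s^3 - 13*s - 12) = (s - 5)*(s - 4)*(s + 1)*(s^2 - s - 12) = (s - 5)*(s - 4)^2*(s + 1)*(s + 3)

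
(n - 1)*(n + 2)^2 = n^3 + 3*n^2 - 4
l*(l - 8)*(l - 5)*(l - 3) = l^4 - 16*l^3 + 79*l^2 - 120*l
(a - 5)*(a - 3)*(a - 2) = a^3 - 10*a^2 + 31*a - 30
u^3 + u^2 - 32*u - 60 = (u - 6)*(u + 2)*(u + 5)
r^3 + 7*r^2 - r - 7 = (r - 1)*(r + 1)*(r + 7)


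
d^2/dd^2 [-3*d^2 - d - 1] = -6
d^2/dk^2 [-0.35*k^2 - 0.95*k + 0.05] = -0.700000000000000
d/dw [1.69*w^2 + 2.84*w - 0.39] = 3.38*w + 2.84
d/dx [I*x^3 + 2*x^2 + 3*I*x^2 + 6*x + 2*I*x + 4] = 3*I*x^2 + x*(4 + 6*I) + 6 + 2*I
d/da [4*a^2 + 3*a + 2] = 8*a + 3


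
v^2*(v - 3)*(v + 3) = v^4 - 9*v^2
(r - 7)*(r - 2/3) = r^2 - 23*r/3 + 14/3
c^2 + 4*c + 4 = (c + 2)^2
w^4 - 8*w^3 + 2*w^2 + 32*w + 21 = (w - 7)*(w - 3)*(w + 1)^2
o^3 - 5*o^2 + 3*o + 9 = (o - 3)^2*(o + 1)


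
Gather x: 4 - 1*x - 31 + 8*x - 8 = 7*x - 35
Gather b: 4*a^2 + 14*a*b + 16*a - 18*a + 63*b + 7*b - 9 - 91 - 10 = 4*a^2 - 2*a + b*(14*a + 70) - 110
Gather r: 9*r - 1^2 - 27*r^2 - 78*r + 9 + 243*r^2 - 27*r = 216*r^2 - 96*r + 8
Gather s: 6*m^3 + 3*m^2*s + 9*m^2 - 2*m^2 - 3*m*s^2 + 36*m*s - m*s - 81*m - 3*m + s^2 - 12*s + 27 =6*m^3 + 7*m^2 - 84*m + s^2*(1 - 3*m) + s*(3*m^2 + 35*m - 12) + 27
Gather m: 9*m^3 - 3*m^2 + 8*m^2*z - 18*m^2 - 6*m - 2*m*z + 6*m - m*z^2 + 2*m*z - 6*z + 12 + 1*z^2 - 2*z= 9*m^3 + m^2*(8*z - 21) - m*z^2 + z^2 - 8*z + 12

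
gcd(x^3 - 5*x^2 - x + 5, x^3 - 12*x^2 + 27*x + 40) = x^2 - 4*x - 5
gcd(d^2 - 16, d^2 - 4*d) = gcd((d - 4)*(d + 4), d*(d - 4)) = d - 4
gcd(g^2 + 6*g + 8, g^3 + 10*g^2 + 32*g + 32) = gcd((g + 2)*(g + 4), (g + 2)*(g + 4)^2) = g^2 + 6*g + 8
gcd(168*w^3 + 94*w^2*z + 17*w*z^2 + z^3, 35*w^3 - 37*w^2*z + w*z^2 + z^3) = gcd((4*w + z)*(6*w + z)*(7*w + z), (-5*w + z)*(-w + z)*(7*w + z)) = 7*w + z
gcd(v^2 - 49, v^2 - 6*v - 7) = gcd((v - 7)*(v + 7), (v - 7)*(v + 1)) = v - 7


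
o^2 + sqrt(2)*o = o*(o + sqrt(2))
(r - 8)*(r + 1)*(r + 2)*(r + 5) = r^4 - 47*r^2 - 126*r - 80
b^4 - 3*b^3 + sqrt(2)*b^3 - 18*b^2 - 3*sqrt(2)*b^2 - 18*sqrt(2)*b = b*(b - 6)*(b + 3)*(b + sqrt(2))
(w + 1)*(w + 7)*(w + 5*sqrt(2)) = w^3 + 5*sqrt(2)*w^2 + 8*w^2 + 7*w + 40*sqrt(2)*w + 35*sqrt(2)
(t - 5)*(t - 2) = t^2 - 7*t + 10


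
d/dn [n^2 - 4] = 2*n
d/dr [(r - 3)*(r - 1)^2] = (r - 1)*(3*r - 7)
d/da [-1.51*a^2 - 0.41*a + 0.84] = -3.02*a - 0.41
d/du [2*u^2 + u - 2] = 4*u + 1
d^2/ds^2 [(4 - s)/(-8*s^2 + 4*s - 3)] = 8*(3*(3 - 2*s)*(8*s^2 - 4*s + 3) + 4*(s - 4)*(4*s - 1)^2)/(8*s^2 - 4*s + 3)^3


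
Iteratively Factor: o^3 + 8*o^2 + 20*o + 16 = (o + 2)*(o^2 + 6*o + 8) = (o + 2)^2*(o + 4)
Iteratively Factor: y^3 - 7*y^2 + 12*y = (y - 4)*(y^2 - 3*y) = y*(y - 4)*(y - 3)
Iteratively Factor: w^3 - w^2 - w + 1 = (w + 1)*(w^2 - 2*w + 1) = (w - 1)*(w + 1)*(w - 1)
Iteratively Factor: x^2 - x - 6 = (x - 3)*(x + 2)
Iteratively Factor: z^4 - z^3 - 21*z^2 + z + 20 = (z - 5)*(z^3 + 4*z^2 - z - 4) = (z - 5)*(z + 4)*(z^2 - 1) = (z - 5)*(z - 1)*(z + 4)*(z + 1)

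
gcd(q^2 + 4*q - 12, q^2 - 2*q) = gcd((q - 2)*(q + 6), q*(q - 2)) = q - 2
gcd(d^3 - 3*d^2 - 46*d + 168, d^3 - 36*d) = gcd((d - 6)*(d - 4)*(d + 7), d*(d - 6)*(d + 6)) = d - 6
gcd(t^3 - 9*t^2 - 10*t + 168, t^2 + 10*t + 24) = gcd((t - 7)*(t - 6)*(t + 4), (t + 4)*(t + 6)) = t + 4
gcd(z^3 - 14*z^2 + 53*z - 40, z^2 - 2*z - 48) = z - 8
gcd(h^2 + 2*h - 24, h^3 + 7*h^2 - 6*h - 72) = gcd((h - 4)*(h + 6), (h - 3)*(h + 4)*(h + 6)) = h + 6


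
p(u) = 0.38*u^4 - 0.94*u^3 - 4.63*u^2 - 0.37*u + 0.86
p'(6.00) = 170.87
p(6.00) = 121.40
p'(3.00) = -12.49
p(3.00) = -36.52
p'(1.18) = -12.73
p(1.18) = -6.83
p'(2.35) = -17.98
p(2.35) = -26.19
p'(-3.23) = -51.10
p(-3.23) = 26.79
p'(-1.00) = 4.55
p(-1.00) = -2.08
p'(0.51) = -5.62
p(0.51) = -0.63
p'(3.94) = 12.34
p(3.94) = -38.39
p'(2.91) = -13.74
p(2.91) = -35.34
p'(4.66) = 49.06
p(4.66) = -17.33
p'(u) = 1.52*u^3 - 2.82*u^2 - 9.26*u - 0.37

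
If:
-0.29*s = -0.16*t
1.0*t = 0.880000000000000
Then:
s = 0.49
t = 0.88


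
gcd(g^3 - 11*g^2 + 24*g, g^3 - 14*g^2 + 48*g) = g^2 - 8*g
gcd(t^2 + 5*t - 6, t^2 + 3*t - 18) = t + 6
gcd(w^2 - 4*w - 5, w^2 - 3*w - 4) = w + 1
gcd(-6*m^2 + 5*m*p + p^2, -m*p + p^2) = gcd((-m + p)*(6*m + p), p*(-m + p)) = -m + p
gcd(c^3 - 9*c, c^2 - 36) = 1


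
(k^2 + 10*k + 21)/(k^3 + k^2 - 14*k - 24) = (k + 7)/(k^2 - 2*k - 8)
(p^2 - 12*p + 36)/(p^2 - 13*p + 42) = (p - 6)/(p - 7)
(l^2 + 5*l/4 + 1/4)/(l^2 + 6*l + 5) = (l + 1/4)/(l + 5)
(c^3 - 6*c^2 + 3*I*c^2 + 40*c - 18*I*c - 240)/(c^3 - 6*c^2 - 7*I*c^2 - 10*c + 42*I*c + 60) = (c + 8*I)/(c - 2*I)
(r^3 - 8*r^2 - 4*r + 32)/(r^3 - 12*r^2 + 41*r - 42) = (r^2 - 6*r - 16)/(r^2 - 10*r + 21)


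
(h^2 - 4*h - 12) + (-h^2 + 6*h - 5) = 2*h - 17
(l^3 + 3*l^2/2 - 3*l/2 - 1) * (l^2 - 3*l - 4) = l^5 - 3*l^4/2 - 10*l^3 - 5*l^2/2 + 9*l + 4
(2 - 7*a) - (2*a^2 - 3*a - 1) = -2*a^2 - 4*a + 3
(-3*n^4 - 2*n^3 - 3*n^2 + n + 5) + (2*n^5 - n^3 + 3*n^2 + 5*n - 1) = 2*n^5 - 3*n^4 - 3*n^3 + 6*n + 4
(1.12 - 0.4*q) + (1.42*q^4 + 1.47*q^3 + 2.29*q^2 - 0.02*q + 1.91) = 1.42*q^4 + 1.47*q^3 + 2.29*q^2 - 0.42*q + 3.03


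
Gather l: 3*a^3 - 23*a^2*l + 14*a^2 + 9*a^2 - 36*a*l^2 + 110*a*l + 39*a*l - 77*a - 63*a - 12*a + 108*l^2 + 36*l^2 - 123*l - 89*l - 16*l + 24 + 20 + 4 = 3*a^3 + 23*a^2 - 152*a + l^2*(144 - 36*a) + l*(-23*a^2 + 149*a - 228) + 48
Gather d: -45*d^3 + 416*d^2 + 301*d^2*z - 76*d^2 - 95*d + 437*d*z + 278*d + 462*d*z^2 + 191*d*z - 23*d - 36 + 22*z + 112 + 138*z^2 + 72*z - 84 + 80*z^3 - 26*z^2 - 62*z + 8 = -45*d^3 + d^2*(301*z + 340) + d*(462*z^2 + 628*z + 160) + 80*z^3 + 112*z^2 + 32*z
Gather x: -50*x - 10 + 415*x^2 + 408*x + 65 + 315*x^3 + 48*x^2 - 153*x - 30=315*x^3 + 463*x^2 + 205*x + 25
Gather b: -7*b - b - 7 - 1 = -8*b - 8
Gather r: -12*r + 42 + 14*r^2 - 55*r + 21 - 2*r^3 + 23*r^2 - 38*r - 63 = -2*r^3 + 37*r^2 - 105*r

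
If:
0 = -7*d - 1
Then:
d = -1/7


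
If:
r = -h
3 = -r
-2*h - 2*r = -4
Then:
No Solution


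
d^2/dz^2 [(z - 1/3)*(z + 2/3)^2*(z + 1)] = 12*z^2 + 12*z + 2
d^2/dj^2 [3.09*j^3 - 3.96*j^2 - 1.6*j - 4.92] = 18.54*j - 7.92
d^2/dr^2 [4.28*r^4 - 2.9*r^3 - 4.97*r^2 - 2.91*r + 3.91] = 51.36*r^2 - 17.4*r - 9.94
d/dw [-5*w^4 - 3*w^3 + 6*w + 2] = -20*w^3 - 9*w^2 + 6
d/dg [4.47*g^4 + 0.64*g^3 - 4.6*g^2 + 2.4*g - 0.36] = 17.88*g^3 + 1.92*g^2 - 9.2*g + 2.4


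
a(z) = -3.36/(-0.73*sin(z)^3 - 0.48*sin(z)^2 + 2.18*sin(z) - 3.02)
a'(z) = -3.36*(2.19*sin(z)^2*cos(z) + 0.96*sin(z)*cos(z) - 2.18*cos(z))/(-0.73*sin(z)^3 - 0.48*sin(z)^2 + 2.18*sin(z) - 3.02)^2 = (-7.3584*sin(z)^2 - 3.2256*sin(z) + 7.3248)*cos(z)/(0.73*sin(z)^3 + 0.48*sin(z)^2 - 2.18*sin(z) + 3.02)^2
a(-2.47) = 0.77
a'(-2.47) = -0.26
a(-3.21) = 1.17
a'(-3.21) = -0.85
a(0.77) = 1.70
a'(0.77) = 0.28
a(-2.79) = 0.88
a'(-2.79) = -0.49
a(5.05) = 0.69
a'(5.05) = 0.05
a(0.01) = 1.12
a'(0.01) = 0.81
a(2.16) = 1.72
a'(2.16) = 0.06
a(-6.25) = 1.14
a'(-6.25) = 0.83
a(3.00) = 1.23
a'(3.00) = -0.90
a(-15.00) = 0.76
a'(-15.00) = -0.24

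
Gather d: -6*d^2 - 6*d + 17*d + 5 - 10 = -6*d^2 + 11*d - 5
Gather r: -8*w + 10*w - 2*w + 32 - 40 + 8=0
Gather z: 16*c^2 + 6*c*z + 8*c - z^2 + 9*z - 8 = 16*c^2 + 8*c - z^2 + z*(6*c + 9) - 8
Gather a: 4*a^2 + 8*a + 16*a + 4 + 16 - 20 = 4*a^2 + 24*a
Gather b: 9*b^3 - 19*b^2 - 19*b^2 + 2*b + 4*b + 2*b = 9*b^3 - 38*b^2 + 8*b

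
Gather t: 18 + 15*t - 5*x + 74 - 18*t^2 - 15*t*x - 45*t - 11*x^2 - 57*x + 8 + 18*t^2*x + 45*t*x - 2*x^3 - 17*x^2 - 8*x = t^2*(18*x - 18) + t*(30*x - 30) - 2*x^3 - 28*x^2 - 70*x + 100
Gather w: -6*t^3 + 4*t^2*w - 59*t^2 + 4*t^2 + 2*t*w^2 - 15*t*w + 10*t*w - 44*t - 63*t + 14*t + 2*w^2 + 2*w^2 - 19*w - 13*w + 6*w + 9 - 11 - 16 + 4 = -6*t^3 - 55*t^2 - 93*t + w^2*(2*t + 4) + w*(4*t^2 - 5*t - 26) - 14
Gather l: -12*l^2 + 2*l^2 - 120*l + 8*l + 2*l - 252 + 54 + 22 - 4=-10*l^2 - 110*l - 180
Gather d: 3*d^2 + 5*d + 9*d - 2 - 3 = 3*d^2 + 14*d - 5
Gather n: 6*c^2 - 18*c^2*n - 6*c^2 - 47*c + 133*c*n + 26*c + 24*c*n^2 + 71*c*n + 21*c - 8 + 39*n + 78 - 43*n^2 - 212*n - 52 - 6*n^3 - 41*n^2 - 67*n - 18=-6*n^3 + n^2*(24*c - 84) + n*(-18*c^2 + 204*c - 240)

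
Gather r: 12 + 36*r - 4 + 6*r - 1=42*r + 7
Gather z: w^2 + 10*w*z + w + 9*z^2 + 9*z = w^2 + w + 9*z^2 + z*(10*w + 9)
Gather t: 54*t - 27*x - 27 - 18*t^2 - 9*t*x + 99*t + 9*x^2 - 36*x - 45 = -18*t^2 + t*(153 - 9*x) + 9*x^2 - 63*x - 72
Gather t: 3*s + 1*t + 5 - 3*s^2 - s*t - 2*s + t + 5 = -3*s^2 + s + t*(2 - s) + 10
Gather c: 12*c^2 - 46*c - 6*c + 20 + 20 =12*c^2 - 52*c + 40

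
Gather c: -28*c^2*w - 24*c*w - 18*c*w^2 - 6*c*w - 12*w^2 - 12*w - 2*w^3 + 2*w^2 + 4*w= -28*c^2*w + c*(-18*w^2 - 30*w) - 2*w^3 - 10*w^2 - 8*w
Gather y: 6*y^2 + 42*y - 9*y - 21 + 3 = 6*y^2 + 33*y - 18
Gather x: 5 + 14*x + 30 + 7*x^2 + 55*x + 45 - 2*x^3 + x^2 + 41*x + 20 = -2*x^3 + 8*x^2 + 110*x + 100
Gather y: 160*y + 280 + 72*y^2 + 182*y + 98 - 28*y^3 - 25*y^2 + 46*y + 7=-28*y^3 + 47*y^2 + 388*y + 385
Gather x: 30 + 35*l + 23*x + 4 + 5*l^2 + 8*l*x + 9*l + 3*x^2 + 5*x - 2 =5*l^2 + 44*l + 3*x^2 + x*(8*l + 28) + 32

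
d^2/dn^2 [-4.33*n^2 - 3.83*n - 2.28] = -8.66000000000000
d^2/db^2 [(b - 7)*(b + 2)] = 2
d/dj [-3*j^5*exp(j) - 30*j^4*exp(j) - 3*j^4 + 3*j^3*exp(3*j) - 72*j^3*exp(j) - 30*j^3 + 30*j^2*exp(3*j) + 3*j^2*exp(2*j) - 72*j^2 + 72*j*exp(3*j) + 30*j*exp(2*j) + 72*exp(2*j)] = -3*j^5*exp(j) - 45*j^4*exp(j) + 9*j^3*exp(3*j) - 192*j^3*exp(j) - 12*j^3 + 99*j^2*exp(3*j) + 6*j^2*exp(2*j) - 216*j^2*exp(j) - 90*j^2 + 276*j*exp(3*j) + 66*j*exp(2*j) - 144*j + 72*exp(3*j) + 174*exp(2*j)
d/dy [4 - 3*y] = -3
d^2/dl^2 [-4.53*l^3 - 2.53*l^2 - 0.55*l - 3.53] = -27.18*l - 5.06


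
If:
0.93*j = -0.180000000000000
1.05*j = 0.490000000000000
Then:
No Solution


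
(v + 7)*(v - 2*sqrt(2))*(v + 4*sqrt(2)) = v^3 + 2*sqrt(2)*v^2 + 7*v^2 - 16*v + 14*sqrt(2)*v - 112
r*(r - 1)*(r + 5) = r^3 + 4*r^2 - 5*r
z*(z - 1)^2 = z^3 - 2*z^2 + z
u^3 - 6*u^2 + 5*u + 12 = (u - 4)*(u - 3)*(u + 1)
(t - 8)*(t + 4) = t^2 - 4*t - 32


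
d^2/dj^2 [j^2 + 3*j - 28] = 2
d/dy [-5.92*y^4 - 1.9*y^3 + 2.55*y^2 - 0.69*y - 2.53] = -23.68*y^3 - 5.7*y^2 + 5.1*y - 0.69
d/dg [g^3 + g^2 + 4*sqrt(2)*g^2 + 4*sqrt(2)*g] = 3*g^2 + 2*g + 8*sqrt(2)*g + 4*sqrt(2)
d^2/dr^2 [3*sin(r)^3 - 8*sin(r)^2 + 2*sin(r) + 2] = -27*sin(r)^3 + 32*sin(r)^2 + 16*sin(r) - 16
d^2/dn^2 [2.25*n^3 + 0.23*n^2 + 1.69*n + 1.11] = 13.5*n + 0.46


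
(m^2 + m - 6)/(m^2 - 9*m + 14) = (m + 3)/(m - 7)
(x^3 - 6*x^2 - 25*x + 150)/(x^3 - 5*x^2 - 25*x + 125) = (x - 6)/(x - 5)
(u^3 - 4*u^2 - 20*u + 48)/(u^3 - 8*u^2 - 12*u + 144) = (u - 2)/(u - 6)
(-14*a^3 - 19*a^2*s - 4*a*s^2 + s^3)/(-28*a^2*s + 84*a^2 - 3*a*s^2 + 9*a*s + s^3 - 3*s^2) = (2*a^2 + 3*a*s + s^2)/(4*a*s - 12*a + s^2 - 3*s)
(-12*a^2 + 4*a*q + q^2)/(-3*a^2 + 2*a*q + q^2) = (-12*a^2 + 4*a*q + q^2)/(-3*a^2 + 2*a*q + q^2)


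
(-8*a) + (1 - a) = 1 - 9*a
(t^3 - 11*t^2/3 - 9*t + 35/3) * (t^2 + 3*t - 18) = t^5 - 2*t^4/3 - 38*t^3 + 152*t^2/3 + 197*t - 210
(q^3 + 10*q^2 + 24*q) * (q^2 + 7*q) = q^5 + 17*q^4 + 94*q^3 + 168*q^2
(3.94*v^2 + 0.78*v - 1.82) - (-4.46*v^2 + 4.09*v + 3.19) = 8.4*v^2 - 3.31*v - 5.01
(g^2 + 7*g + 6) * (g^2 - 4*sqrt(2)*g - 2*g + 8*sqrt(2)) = g^4 - 4*sqrt(2)*g^3 + 5*g^3 - 20*sqrt(2)*g^2 - 8*g^2 - 12*g + 32*sqrt(2)*g + 48*sqrt(2)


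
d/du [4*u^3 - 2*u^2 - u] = 12*u^2 - 4*u - 1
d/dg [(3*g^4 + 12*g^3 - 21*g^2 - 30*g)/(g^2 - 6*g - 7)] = 6*(g^3 - 9*g^2 - 21*g + 35)/(g^2 - 14*g + 49)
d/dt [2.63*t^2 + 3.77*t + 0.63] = 5.26*t + 3.77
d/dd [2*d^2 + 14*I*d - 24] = 4*d + 14*I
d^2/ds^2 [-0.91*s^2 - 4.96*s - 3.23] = -1.82000000000000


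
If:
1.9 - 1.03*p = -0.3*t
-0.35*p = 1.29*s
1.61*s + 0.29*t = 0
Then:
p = 3.29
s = -0.89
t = 4.95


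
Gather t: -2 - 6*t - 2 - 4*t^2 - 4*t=-4*t^2 - 10*t - 4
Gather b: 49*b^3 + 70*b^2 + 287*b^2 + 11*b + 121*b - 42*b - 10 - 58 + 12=49*b^3 + 357*b^2 + 90*b - 56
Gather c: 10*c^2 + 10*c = 10*c^2 + 10*c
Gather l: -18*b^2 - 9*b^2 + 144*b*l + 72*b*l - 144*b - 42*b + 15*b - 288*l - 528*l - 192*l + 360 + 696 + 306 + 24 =-27*b^2 - 171*b + l*(216*b - 1008) + 1386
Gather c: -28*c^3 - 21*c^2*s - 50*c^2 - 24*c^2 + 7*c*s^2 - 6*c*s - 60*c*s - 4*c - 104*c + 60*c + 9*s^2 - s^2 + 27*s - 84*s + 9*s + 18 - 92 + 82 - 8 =-28*c^3 + c^2*(-21*s - 74) + c*(7*s^2 - 66*s - 48) + 8*s^2 - 48*s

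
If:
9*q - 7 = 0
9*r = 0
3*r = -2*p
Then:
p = 0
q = 7/9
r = 0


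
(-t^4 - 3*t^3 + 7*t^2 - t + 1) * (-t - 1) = t^5 + 4*t^4 - 4*t^3 - 6*t^2 - 1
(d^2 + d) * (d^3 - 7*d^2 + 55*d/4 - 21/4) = d^5 - 6*d^4 + 27*d^3/4 + 17*d^2/2 - 21*d/4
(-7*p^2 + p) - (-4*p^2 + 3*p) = -3*p^2 - 2*p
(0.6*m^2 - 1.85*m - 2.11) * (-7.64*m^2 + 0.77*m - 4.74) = -4.584*m^4 + 14.596*m^3 + 11.8519*m^2 + 7.1443*m + 10.0014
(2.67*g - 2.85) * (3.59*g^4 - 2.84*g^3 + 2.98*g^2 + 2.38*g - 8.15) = 9.5853*g^5 - 17.8143*g^4 + 16.0506*g^3 - 2.1384*g^2 - 28.5435*g + 23.2275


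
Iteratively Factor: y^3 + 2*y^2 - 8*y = (y - 2)*(y^2 + 4*y) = y*(y - 2)*(y + 4)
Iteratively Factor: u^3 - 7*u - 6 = (u + 1)*(u^2 - u - 6) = (u - 3)*(u + 1)*(u + 2)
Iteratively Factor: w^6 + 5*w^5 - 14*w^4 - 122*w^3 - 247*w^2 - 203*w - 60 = (w + 1)*(w^5 + 4*w^4 - 18*w^3 - 104*w^2 - 143*w - 60) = (w + 1)^2*(w^4 + 3*w^3 - 21*w^2 - 83*w - 60) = (w + 1)^3*(w^3 + 2*w^2 - 23*w - 60) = (w - 5)*(w + 1)^3*(w^2 + 7*w + 12) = (w - 5)*(w + 1)^3*(w + 4)*(w + 3)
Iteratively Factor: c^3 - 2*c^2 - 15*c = (c)*(c^2 - 2*c - 15) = c*(c - 5)*(c + 3)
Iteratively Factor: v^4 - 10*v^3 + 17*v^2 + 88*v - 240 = (v + 3)*(v^3 - 13*v^2 + 56*v - 80) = (v - 4)*(v + 3)*(v^2 - 9*v + 20) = (v - 4)^2*(v + 3)*(v - 5)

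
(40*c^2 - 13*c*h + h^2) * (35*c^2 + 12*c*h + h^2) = 1400*c^4 + 25*c^3*h - 81*c^2*h^2 - c*h^3 + h^4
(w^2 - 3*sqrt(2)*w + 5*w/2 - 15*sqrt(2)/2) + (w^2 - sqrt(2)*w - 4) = 2*w^2 - 4*sqrt(2)*w + 5*w/2 - 15*sqrt(2)/2 - 4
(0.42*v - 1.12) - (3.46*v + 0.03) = -3.04*v - 1.15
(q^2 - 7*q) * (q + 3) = q^3 - 4*q^2 - 21*q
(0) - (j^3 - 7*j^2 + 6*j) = -j^3 + 7*j^2 - 6*j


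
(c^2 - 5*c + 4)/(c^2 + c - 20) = (c - 1)/(c + 5)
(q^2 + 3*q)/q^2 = (q + 3)/q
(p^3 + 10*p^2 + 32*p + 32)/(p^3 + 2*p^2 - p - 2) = (p^2 + 8*p + 16)/(p^2 - 1)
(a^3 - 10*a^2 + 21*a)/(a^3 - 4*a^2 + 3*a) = (a - 7)/(a - 1)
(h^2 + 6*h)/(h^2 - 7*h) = (h + 6)/(h - 7)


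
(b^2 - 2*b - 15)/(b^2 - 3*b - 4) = (-b^2 + 2*b + 15)/(-b^2 + 3*b + 4)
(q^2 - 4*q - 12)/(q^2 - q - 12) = (-q^2 + 4*q + 12)/(-q^2 + q + 12)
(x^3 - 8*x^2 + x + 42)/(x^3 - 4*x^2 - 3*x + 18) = (x - 7)/(x - 3)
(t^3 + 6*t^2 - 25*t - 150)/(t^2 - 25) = t + 6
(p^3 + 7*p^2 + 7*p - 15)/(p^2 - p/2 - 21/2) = 2*(p^2 + 4*p - 5)/(2*p - 7)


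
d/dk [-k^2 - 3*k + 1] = -2*k - 3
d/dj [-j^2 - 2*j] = -2*j - 2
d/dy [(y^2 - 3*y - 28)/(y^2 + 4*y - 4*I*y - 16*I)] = (7 - 4*I)/(y^2 - 8*I*y - 16)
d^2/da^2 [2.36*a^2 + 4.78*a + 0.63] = 4.72000000000000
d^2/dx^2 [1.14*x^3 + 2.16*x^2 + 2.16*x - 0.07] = 6.84*x + 4.32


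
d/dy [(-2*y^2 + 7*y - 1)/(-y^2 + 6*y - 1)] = (-5*y^2 + 2*y - 1)/(y^4 - 12*y^3 + 38*y^2 - 12*y + 1)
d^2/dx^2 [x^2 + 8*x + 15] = 2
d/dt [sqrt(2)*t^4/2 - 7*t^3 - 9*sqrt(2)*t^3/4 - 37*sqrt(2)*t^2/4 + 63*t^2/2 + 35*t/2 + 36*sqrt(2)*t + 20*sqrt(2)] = 2*sqrt(2)*t^3 - 21*t^2 - 27*sqrt(2)*t^2/4 - 37*sqrt(2)*t/2 + 63*t + 35/2 + 36*sqrt(2)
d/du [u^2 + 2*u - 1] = 2*u + 2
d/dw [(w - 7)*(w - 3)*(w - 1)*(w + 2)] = 4*w^3 - 27*w^2 + 18*w + 41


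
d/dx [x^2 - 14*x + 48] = 2*x - 14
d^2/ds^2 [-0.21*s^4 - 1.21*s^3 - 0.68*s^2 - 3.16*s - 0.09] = -2.52*s^2 - 7.26*s - 1.36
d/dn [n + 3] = 1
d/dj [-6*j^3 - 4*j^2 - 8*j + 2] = -18*j^2 - 8*j - 8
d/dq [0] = 0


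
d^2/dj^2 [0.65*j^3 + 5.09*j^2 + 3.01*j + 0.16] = 3.9*j + 10.18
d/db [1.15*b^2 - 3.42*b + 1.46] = 2.3*b - 3.42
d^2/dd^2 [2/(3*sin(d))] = 2*(cos(d)^2 + 1)/(3*sin(d)^3)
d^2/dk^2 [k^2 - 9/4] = 2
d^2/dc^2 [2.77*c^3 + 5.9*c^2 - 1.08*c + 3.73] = 16.62*c + 11.8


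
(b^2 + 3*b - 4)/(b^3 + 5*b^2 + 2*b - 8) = 1/(b + 2)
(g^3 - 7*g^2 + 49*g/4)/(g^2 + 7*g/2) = (4*g^2 - 28*g + 49)/(2*(2*g + 7))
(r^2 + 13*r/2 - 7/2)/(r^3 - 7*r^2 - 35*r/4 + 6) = 2*(r + 7)/(2*r^2 - 13*r - 24)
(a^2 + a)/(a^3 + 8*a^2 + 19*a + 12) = a/(a^2 + 7*a + 12)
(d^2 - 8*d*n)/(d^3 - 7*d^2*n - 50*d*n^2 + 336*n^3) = d/(d^2 + d*n - 42*n^2)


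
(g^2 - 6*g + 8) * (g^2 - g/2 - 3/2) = g^4 - 13*g^3/2 + 19*g^2/2 + 5*g - 12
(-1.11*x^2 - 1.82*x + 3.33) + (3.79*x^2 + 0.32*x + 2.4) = 2.68*x^2 - 1.5*x + 5.73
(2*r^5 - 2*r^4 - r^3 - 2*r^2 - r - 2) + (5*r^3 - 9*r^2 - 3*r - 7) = 2*r^5 - 2*r^4 + 4*r^3 - 11*r^2 - 4*r - 9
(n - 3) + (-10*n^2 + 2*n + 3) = -10*n^2 + 3*n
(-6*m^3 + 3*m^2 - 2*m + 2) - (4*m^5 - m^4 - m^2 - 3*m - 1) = -4*m^5 + m^4 - 6*m^3 + 4*m^2 + m + 3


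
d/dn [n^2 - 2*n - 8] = 2*n - 2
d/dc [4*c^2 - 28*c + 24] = 8*c - 28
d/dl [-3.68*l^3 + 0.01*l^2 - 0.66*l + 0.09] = -11.04*l^2 + 0.02*l - 0.66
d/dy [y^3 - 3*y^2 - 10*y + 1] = 3*y^2 - 6*y - 10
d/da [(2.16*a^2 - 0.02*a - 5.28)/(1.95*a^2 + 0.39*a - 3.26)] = (0.8814*a^2 + 6.5088*a + 2.1244)/(3.8025*a^4 + 1.521*a^3 - 12.5619*a^2 - 2.5428*a + 10.6276)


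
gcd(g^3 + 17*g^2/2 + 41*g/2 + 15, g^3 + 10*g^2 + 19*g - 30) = g + 5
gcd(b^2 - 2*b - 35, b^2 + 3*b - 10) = b + 5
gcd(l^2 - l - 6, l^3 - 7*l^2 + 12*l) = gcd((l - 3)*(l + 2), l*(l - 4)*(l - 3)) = l - 3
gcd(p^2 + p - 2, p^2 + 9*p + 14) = p + 2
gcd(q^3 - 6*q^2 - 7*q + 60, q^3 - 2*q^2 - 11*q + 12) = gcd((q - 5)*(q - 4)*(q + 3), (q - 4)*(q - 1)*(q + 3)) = q^2 - q - 12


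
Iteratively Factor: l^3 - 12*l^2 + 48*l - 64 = (l - 4)*(l^2 - 8*l + 16) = (l - 4)^2*(l - 4)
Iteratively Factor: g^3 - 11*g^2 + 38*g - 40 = (g - 2)*(g^2 - 9*g + 20) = (g - 4)*(g - 2)*(g - 5)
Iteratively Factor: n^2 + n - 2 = (n - 1)*(n + 2)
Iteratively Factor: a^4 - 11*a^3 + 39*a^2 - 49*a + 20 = (a - 1)*(a^3 - 10*a^2 + 29*a - 20) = (a - 4)*(a - 1)*(a^2 - 6*a + 5) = (a - 5)*(a - 4)*(a - 1)*(a - 1)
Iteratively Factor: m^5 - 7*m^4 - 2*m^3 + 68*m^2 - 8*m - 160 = (m - 5)*(m^4 - 2*m^3 - 12*m^2 + 8*m + 32) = (m - 5)*(m - 2)*(m^3 - 12*m - 16) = (m - 5)*(m - 2)*(m + 2)*(m^2 - 2*m - 8) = (m - 5)*(m - 2)*(m + 2)^2*(m - 4)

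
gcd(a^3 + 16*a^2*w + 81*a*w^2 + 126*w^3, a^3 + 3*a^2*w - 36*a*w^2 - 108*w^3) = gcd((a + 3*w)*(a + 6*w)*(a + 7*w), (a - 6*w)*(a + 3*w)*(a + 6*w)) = a^2 + 9*a*w + 18*w^2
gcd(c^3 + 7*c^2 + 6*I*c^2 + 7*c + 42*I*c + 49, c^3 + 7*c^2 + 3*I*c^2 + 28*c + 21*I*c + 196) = c^2 + c*(7 + 7*I) + 49*I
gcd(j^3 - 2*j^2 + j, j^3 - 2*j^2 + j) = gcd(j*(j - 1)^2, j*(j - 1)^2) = j^3 - 2*j^2 + j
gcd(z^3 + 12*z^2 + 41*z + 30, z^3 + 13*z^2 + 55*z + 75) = z + 5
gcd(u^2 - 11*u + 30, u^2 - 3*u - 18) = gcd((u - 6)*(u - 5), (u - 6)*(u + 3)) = u - 6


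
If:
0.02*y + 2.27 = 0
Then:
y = -113.50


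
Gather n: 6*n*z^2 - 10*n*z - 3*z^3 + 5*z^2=n*(6*z^2 - 10*z) - 3*z^3 + 5*z^2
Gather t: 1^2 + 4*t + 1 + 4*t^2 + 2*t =4*t^2 + 6*t + 2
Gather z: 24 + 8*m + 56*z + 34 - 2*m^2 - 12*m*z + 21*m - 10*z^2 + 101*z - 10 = -2*m^2 + 29*m - 10*z^2 + z*(157 - 12*m) + 48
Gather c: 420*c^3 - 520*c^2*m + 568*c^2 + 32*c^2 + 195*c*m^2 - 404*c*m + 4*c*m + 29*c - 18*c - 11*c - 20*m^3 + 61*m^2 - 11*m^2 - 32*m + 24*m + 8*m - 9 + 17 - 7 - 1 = 420*c^3 + c^2*(600 - 520*m) + c*(195*m^2 - 400*m) - 20*m^3 + 50*m^2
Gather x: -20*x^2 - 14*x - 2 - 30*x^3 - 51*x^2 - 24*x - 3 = -30*x^3 - 71*x^2 - 38*x - 5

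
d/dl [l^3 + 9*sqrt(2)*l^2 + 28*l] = 3*l^2 + 18*sqrt(2)*l + 28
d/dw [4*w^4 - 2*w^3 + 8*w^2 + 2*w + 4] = 16*w^3 - 6*w^2 + 16*w + 2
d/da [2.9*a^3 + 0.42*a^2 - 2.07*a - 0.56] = 8.7*a^2 + 0.84*a - 2.07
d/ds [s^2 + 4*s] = 2*s + 4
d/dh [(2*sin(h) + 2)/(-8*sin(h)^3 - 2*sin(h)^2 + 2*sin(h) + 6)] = (8*sin(h)^3 + 13*sin(h)^2 + 2*sin(h) + 2)*cos(h)/(4*sin(h)^3 + sin(h)^2 - sin(h) - 3)^2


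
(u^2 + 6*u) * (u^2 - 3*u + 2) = u^4 + 3*u^3 - 16*u^2 + 12*u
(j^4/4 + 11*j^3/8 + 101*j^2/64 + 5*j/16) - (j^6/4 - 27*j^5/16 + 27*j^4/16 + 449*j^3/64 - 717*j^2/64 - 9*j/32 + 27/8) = -j^6/4 + 27*j^5/16 - 23*j^4/16 - 361*j^3/64 + 409*j^2/32 + 19*j/32 - 27/8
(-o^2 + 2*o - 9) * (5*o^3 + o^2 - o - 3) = -5*o^5 + 9*o^4 - 42*o^3 - 8*o^2 + 3*o + 27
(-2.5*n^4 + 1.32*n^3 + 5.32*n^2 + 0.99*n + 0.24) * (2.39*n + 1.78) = -5.975*n^5 - 1.2952*n^4 + 15.0644*n^3 + 11.8357*n^2 + 2.3358*n + 0.4272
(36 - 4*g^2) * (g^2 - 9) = -4*g^4 + 72*g^2 - 324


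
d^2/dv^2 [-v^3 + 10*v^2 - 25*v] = 20 - 6*v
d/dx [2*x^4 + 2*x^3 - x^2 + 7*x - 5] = 8*x^3 + 6*x^2 - 2*x + 7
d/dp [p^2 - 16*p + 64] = 2*p - 16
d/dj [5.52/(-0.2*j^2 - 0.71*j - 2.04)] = (2.208*j + 3.9192)/(0.2*j^2 + 0.71*j + 2.04)^2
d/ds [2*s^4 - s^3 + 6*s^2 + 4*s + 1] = 8*s^3 - 3*s^2 + 12*s + 4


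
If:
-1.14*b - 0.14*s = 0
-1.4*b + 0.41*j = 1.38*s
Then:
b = -0.12280701754386*s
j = 2.94651262302097*s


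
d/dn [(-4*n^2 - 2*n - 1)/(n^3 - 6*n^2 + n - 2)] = (4*n^4 + 4*n^3 - 13*n^2 + 4*n + 5)/(n^6 - 12*n^5 + 38*n^4 - 16*n^3 + 25*n^2 - 4*n + 4)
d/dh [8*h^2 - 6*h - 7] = 16*h - 6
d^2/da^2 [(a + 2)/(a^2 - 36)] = 2*(4*a^2*(a + 2) - (3*a + 2)*(a^2 - 36))/(a^2 - 36)^3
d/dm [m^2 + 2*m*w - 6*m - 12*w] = 2*m + 2*w - 6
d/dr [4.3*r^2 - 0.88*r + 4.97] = 8.6*r - 0.88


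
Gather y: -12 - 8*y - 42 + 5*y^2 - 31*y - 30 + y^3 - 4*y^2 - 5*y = y^3 + y^2 - 44*y - 84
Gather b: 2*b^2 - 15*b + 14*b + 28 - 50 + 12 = 2*b^2 - b - 10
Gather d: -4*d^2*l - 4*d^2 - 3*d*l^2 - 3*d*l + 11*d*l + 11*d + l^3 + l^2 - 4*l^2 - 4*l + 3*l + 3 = d^2*(-4*l - 4) + d*(-3*l^2 + 8*l + 11) + l^3 - 3*l^2 - l + 3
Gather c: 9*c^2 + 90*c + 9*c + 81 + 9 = 9*c^2 + 99*c + 90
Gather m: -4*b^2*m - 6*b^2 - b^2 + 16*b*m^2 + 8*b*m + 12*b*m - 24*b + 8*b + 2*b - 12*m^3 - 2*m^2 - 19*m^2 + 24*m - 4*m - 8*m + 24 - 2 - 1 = -7*b^2 - 14*b - 12*m^3 + m^2*(16*b - 21) + m*(-4*b^2 + 20*b + 12) + 21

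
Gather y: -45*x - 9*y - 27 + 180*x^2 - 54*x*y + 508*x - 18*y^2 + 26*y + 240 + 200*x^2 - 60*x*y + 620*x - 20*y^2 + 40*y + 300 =380*x^2 + 1083*x - 38*y^2 + y*(57 - 114*x) + 513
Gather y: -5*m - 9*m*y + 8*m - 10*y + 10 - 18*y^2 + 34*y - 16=3*m - 18*y^2 + y*(24 - 9*m) - 6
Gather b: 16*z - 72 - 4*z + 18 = 12*z - 54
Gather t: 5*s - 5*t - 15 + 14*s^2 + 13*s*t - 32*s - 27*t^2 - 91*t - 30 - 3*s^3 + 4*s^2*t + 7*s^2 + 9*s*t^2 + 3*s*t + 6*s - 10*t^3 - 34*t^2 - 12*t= -3*s^3 + 21*s^2 - 21*s - 10*t^3 + t^2*(9*s - 61) + t*(4*s^2 + 16*s - 108) - 45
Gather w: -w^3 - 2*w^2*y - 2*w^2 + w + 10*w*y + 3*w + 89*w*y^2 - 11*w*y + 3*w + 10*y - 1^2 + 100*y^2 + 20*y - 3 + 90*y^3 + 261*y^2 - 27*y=-w^3 + w^2*(-2*y - 2) + w*(89*y^2 - y + 7) + 90*y^3 + 361*y^2 + 3*y - 4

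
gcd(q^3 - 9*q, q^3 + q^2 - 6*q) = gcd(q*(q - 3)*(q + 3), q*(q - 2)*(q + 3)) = q^2 + 3*q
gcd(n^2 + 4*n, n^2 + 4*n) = n^2 + 4*n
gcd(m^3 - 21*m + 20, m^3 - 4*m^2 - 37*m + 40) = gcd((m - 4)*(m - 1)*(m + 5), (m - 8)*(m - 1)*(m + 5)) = m^2 + 4*m - 5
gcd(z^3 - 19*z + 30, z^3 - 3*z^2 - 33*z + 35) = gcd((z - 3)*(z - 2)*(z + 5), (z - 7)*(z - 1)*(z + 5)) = z + 5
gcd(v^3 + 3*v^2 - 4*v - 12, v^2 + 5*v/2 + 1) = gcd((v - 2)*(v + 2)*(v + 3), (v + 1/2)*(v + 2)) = v + 2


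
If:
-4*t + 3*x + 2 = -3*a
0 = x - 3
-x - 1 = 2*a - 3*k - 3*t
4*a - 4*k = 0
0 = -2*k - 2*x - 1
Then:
No Solution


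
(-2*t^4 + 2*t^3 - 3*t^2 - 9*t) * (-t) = 2*t^5 - 2*t^4 + 3*t^3 + 9*t^2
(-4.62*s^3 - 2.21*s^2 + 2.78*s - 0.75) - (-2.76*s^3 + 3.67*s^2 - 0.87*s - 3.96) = -1.86*s^3 - 5.88*s^2 + 3.65*s + 3.21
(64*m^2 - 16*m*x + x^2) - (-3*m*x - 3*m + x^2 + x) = 64*m^2 - 13*m*x + 3*m - x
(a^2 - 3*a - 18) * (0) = 0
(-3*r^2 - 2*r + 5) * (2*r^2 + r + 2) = -6*r^4 - 7*r^3 + 2*r^2 + r + 10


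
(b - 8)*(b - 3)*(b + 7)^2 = b^4 + 3*b^3 - 81*b^2 - 203*b + 1176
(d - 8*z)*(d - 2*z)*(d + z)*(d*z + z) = d^4*z - 9*d^3*z^2 + d^3*z + 6*d^2*z^3 - 9*d^2*z^2 + 16*d*z^4 + 6*d*z^3 + 16*z^4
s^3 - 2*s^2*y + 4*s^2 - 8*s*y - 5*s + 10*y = (s - 1)*(s + 5)*(s - 2*y)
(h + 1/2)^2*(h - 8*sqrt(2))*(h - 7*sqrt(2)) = h^4 - 15*sqrt(2)*h^3 + h^3 - 15*sqrt(2)*h^2 + 449*h^2/4 - 15*sqrt(2)*h/4 + 112*h + 28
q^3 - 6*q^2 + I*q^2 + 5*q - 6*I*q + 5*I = (q - 5)*(q - 1)*(q + I)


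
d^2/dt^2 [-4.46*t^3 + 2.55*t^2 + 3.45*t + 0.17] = 5.1 - 26.76*t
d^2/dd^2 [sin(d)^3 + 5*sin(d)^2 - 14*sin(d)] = -9*sin(d)^3 - 20*sin(d)^2 + 20*sin(d) + 10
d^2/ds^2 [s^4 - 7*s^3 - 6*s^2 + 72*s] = 12*s^2 - 42*s - 12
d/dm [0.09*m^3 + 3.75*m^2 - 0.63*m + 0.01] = 0.27*m^2 + 7.5*m - 0.63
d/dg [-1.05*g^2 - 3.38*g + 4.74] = -2.1*g - 3.38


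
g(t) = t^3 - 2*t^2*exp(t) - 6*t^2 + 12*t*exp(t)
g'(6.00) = -4805.15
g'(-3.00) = 61.51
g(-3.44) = -113.79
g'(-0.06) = 11.57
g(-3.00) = -83.69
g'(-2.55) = 48.44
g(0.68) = 11.82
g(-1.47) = -21.19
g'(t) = -2*t^2*exp(t) + 3*t^2 + 8*t*exp(t) - 12*t + 12*exp(t)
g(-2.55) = -59.00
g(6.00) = 0.00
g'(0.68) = 25.83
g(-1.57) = -23.60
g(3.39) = 494.97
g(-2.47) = -55.21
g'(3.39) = 472.48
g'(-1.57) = 25.09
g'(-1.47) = 23.18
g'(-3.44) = 75.52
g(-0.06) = -0.71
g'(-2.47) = 46.25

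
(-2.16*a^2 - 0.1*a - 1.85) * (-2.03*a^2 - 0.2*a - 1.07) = 4.3848*a^4 + 0.635*a^3 + 6.0867*a^2 + 0.477*a + 1.9795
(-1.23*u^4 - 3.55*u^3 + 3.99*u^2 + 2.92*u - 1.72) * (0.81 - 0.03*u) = 0.0369*u^5 - 0.8898*u^4 - 2.9952*u^3 + 3.1443*u^2 + 2.4168*u - 1.3932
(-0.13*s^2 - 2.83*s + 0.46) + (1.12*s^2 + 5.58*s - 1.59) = 0.99*s^2 + 2.75*s - 1.13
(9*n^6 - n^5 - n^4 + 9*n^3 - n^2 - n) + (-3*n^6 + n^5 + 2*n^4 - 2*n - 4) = 6*n^6 + n^4 + 9*n^3 - n^2 - 3*n - 4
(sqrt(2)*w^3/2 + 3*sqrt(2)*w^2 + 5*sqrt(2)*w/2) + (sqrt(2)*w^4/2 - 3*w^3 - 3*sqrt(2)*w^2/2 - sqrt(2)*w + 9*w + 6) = sqrt(2)*w^4/2 - 3*w^3 + sqrt(2)*w^3/2 + 3*sqrt(2)*w^2/2 + 3*sqrt(2)*w/2 + 9*w + 6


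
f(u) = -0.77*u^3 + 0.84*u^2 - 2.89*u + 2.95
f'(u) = -2.31*u^2 + 1.68*u - 2.89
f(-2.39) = 25.17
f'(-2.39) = -20.10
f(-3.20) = 46.03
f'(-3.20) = -31.92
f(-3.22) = 46.67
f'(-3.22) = -32.25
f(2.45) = -10.41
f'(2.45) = -12.64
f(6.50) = -191.81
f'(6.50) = -89.57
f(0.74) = 0.96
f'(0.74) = -2.91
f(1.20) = -0.64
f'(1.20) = -4.20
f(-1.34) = 10.18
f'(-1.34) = -9.29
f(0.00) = 2.95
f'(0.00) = -2.89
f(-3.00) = 39.97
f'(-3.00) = -28.72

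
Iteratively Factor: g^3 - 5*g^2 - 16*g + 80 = (g + 4)*(g^2 - 9*g + 20) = (g - 4)*(g + 4)*(g - 5)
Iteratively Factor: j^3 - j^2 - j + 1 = (j - 1)*(j^2 - 1) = (j - 1)^2*(j + 1)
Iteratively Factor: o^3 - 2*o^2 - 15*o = (o - 5)*(o^2 + 3*o) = o*(o - 5)*(o + 3)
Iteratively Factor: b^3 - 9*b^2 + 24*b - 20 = (b - 5)*(b^2 - 4*b + 4) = (b - 5)*(b - 2)*(b - 2)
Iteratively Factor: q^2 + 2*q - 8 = (q + 4)*(q - 2)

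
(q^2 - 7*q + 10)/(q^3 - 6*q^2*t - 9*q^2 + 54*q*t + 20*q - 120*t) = (q - 2)/(q^2 - 6*q*t - 4*q + 24*t)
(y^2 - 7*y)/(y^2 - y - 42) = y/(y + 6)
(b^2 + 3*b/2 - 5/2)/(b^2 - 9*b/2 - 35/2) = (b - 1)/(b - 7)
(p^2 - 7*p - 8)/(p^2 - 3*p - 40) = (p + 1)/(p + 5)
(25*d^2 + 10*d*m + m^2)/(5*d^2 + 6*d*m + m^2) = (5*d + m)/(d + m)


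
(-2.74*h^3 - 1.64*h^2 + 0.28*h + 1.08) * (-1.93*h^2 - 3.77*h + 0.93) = 5.2882*h^5 + 13.495*h^4 + 3.0942*h^3 - 4.6652*h^2 - 3.8112*h + 1.0044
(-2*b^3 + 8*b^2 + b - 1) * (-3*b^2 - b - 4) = 6*b^5 - 22*b^4 - 3*b^3 - 30*b^2 - 3*b + 4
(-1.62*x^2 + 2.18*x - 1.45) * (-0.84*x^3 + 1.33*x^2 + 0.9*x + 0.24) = 1.3608*x^5 - 3.9858*x^4 + 2.6594*x^3 - 0.3553*x^2 - 0.7818*x - 0.348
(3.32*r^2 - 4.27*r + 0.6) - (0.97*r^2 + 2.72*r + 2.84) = 2.35*r^2 - 6.99*r - 2.24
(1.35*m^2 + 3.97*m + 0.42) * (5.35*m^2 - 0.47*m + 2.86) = 7.2225*m^4 + 20.605*m^3 + 4.2421*m^2 + 11.1568*m + 1.2012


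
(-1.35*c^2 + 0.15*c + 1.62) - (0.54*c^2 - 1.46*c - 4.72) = -1.89*c^2 + 1.61*c + 6.34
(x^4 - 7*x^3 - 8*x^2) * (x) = x^5 - 7*x^4 - 8*x^3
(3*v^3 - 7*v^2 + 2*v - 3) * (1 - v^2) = -3*v^5 + 7*v^4 + v^3 - 4*v^2 + 2*v - 3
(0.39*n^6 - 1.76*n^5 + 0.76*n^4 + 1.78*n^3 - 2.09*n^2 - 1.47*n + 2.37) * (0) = 0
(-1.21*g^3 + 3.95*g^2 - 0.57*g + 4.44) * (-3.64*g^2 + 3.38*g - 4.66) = 4.4044*g^5 - 18.4678*g^4 + 21.0644*g^3 - 36.4952*g^2 + 17.6634*g - 20.6904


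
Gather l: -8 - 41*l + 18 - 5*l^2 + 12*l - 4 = -5*l^2 - 29*l + 6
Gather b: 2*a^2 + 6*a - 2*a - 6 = 2*a^2 + 4*a - 6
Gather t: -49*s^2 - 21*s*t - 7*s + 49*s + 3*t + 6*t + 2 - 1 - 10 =-49*s^2 + 42*s + t*(9 - 21*s) - 9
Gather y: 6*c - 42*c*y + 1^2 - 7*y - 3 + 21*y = 6*c + y*(14 - 42*c) - 2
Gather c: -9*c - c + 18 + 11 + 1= 30 - 10*c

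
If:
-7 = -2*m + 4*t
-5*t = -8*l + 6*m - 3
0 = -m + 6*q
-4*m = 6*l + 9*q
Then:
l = -517/760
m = 141/190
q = 47/380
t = -131/95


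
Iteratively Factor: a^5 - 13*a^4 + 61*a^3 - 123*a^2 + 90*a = (a - 3)*(a^4 - 10*a^3 + 31*a^2 - 30*a) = (a - 5)*(a - 3)*(a^3 - 5*a^2 + 6*a) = (a - 5)*(a - 3)*(a - 2)*(a^2 - 3*a) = (a - 5)*(a - 3)^2*(a - 2)*(a)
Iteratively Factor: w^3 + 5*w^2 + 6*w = (w)*(w^2 + 5*w + 6) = w*(w + 3)*(w + 2)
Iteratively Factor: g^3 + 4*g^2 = (g + 4)*(g^2) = g*(g + 4)*(g)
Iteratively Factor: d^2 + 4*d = (d + 4)*(d)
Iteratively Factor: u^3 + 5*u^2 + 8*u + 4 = (u + 1)*(u^2 + 4*u + 4) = (u + 1)*(u + 2)*(u + 2)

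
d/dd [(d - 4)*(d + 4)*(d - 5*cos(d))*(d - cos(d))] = 6*d^3*sin(d) + 4*d^3 - 5*d^2*sin(2*d) - 18*d^2*cos(d) - 96*d*sin(d) + 10*d*cos(d)^2 - 32*d + 80*sin(2*d) + 96*cos(d)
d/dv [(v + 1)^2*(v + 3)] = (v + 1)*(3*v + 7)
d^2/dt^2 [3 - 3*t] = 0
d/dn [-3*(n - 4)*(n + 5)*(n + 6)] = -9*n^2 - 42*n + 42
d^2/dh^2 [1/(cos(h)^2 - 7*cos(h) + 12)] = (-4*sin(h)^4 + 3*sin(h)^2 - 441*cos(h)/4 + 21*cos(3*h)/4 + 75)/((cos(h) - 4)^3*(cos(h) - 3)^3)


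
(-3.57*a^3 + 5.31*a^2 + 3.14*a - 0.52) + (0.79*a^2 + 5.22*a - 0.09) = -3.57*a^3 + 6.1*a^2 + 8.36*a - 0.61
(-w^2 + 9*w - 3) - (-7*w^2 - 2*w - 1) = 6*w^2 + 11*w - 2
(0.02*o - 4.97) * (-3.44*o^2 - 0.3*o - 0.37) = -0.0688*o^3 + 17.0908*o^2 + 1.4836*o + 1.8389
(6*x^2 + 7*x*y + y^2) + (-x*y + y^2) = 6*x^2 + 6*x*y + 2*y^2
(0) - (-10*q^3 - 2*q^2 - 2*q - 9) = 10*q^3 + 2*q^2 + 2*q + 9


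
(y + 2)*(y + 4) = y^2 + 6*y + 8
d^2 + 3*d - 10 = (d - 2)*(d + 5)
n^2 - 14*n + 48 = (n - 8)*(n - 6)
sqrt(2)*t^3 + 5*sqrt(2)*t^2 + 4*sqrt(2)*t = t*(t + 4)*(sqrt(2)*t + sqrt(2))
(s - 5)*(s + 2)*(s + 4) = s^3 + s^2 - 22*s - 40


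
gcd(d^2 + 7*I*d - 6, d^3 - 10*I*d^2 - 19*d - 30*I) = d + I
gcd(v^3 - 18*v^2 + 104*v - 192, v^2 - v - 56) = v - 8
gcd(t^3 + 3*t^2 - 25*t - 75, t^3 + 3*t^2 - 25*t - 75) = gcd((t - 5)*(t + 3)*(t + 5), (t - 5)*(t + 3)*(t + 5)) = t^3 + 3*t^2 - 25*t - 75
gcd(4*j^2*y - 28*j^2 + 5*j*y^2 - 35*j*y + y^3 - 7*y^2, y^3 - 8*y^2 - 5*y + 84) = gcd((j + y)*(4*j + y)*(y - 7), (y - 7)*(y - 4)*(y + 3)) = y - 7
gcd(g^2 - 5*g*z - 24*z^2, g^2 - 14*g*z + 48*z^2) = -g + 8*z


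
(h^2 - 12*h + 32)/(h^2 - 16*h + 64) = (h - 4)/(h - 8)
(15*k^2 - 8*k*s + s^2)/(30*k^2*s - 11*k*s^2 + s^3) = (-3*k + s)/(s*(-6*k + s))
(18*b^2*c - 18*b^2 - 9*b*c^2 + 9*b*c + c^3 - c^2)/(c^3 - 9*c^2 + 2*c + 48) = (18*b^2*c - 18*b^2 - 9*b*c^2 + 9*b*c + c^3 - c^2)/(c^3 - 9*c^2 + 2*c + 48)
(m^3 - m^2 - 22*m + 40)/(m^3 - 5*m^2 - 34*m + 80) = (m - 4)/(m - 8)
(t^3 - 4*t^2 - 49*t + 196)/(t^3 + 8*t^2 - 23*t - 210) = (t^2 - 11*t + 28)/(t^2 + t - 30)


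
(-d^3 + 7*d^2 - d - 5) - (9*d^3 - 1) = -10*d^3 + 7*d^2 - d - 4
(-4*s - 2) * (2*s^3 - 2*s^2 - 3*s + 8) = -8*s^4 + 4*s^3 + 16*s^2 - 26*s - 16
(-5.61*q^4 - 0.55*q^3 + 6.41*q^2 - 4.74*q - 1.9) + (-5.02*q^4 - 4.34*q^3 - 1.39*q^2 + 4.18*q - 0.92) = -10.63*q^4 - 4.89*q^3 + 5.02*q^2 - 0.56*q - 2.82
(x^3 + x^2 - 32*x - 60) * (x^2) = x^5 + x^4 - 32*x^3 - 60*x^2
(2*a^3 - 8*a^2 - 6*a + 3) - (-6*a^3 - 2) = 8*a^3 - 8*a^2 - 6*a + 5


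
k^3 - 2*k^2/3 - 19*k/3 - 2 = (k - 3)*(k + 1/3)*(k + 2)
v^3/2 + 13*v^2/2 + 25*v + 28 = (v/2 + 1)*(v + 4)*(v + 7)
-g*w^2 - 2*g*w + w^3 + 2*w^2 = w*(-g + w)*(w + 2)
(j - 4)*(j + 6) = j^2 + 2*j - 24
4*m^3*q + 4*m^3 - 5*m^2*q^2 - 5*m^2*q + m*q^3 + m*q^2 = (-4*m + q)*(-m + q)*(m*q + m)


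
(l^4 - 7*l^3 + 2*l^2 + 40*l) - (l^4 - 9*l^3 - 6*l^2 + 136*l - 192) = 2*l^3 + 8*l^2 - 96*l + 192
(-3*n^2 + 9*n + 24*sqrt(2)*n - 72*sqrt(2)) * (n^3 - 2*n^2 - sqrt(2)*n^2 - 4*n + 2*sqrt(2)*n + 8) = -3*n^5 + 15*n^4 + 27*sqrt(2)*n^4 - 135*sqrt(2)*n^3 - 54*n^3 + 66*sqrt(2)*n^2 + 180*n^2 - 216*n + 480*sqrt(2)*n - 576*sqrt(2)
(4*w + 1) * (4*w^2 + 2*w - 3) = 16*w^3 + 12*w^2 - 10*w - 3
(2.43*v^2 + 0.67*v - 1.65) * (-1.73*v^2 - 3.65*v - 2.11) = -4.2039*v^4 - 10.0286*v^3 - 4.7183*v^2 + 4.6088*v + 3.4815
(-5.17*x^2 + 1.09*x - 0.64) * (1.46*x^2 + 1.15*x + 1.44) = -7.5482*x^4 - 4.3541*x^3 - 7.1257*x^2 + 0.8336*x - 0.9216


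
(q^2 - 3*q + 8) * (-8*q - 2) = -8*q^3 + 22*q^2 - 58*q - 16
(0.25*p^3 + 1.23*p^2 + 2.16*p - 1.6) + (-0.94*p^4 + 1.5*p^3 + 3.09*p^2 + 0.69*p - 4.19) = -0.94*p^4 + 1.75*p^3 + 4.32*p^2 + 2.85*p - 5.79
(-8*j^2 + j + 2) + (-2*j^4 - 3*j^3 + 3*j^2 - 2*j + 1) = -2*j^4 - 3*j^3 - 5*j^2 - j + 3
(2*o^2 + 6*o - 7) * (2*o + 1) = 4*o^3 + 14*o^2 - 8*o - 7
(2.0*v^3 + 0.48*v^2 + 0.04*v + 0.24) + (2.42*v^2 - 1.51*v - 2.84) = 2.0*v^3 + 2.9*v^2 - 1.47*v - 2.6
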